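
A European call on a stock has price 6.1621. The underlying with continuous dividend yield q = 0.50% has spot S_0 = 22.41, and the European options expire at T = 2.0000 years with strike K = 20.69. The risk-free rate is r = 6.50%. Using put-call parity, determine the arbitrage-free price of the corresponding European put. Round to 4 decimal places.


Put-call parity: C - P = S_0 * exp(-qT) - K * exp(-rT).
S_0 * exp(-qT) = 22.4100 * 0.99004983 = 22.18701677
K * exp(-rT) = 20.6900 * 0.87809543 = 18.16779447
P = C - S*exp(-qT) + K*exp(-rT)
P = 6.1621 - 22.18701677 + 18.16779447 = 2.1429

Answer: Put price = 2.1429


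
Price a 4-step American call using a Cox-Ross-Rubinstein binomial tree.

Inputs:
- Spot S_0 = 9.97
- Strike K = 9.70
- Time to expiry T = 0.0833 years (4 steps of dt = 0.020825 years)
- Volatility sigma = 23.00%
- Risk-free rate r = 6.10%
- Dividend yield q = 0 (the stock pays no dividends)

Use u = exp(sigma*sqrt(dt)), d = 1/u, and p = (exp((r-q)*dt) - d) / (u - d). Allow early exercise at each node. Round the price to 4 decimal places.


dt = T/N = 0.020825
u = exp(sigma*sqrt(dt)) = 1.033748; d = 1/u = 0.967354
p = (exp((r-q)*dt) - d) / (u - d) = 0.510848
Discount per step: exp(-r*dt) = 0.998730
Stock lattice S(k, i) with i counting down-moves:
  k=0: S(0,0) = 9.9700
  k=1: S(1,0) = 10.3065; S(1,1) = 9.6445
  k=2: S(2,0) = 10.6543; S(2,1) = 9.9700; S(2,2) = 9.3297
  k=3: S(3,0) = 11.0139; S(3,1) = 10.3065; S(3,2) = 9.6445; S(3,3) = 9.0251
  k=4: S(4,0) = 11.3855; S(4,1) = 10.6543; S(4,2) = 9.9700; S(4,3) = 9.3297; S(4,4) = 8.7304
Terminal payoffs V(N, i) = max(S_T - K, 0):
  V(4,0) = 1.685545; V(4,1) = 0.954290; V(4,2) = 0.270000; V(4,3) = 0.000000; V(4,4) = 0.000000
Backward induction: V(k, i) = exp(-r*dt) * [p * V(k+1, i) + (1-p) * V(k+1, i+1)]; then take max(V_cont, immediate exercise) for American.
  V(3,0) = exp(-r*dt) * [p*1.685545 + (1-p)*0.954290] = 1.326164; exercise = 1.313850; V(3,0) = max -> 1.326164
  V(3,1) = exp(-r*dt) * [p*0.954290 + (1-p)*0.270000] = 0.618782; exercise = 0.606467; V(3,1) = max -> 0.618782
  V(3,2) = exp(-r*dt) * [p*0.270000 + (1-p)*0.000000] = 0.137754; exercise = 0.000000; V(3,2) = max -> 0.137754
  V(3,3) = exp(-r*dt) * [p*0.000000 + (1-p)*0.000000] = 0.000000; exercise = 0.000000; V(3,3) = max -> 0.000000
  V(2,0) = exp(-r*dt) * [p*1.326164 + (1-p)*0.618782] = 0.978903; exercise = 0.954290; V(2,0) = max -> 0.978903
  V(2,1) = exp(-r*dt) * [p*0.618782 + (1-p)*0.137754] = 0.382999; exercise = 0.270000; V(2,1) = max -> 0.382999
  V(2,2) = exp(-r*dt) * [p*0.137754 + (1-p)*0.000000] = 0.070282; exercise = 0.000000; V(2,2) = max -> 0.070282
  V(1,0) = exp(-r*dt) * [p*0.978903 + (1-p)*0.382999] = 0.686543; exercise = 0.606467; V(1,0) = max -> 0.686543
  V(1,1) = exp(-r*dt) * [p*0.382999 + (1-p)*0.070282] = 0.229741; exercise = 0.000000; V(1,1) = max -> 0.229741
  V(0,0) = exp(-r*dt) * [p*0.686543 + (1-p)*0.229741] = 0.462509; exercise = 0.270000; V(0,0) = max -> 0.462509

Answer: Price = V(0,0) = 0.4625


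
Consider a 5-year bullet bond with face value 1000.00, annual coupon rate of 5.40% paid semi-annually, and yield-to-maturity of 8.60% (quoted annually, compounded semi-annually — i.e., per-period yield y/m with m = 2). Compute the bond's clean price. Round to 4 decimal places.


Coupon per period c = face * coupon_rate / m = 27.000000
Periods per year m = 2; per-period yield y/m = 0.043000
Number of cashflows N = 10
Cashflows (t years, CF_t, discount factor 1/(1+y/m)^(m*t), PV):
  t = 0.5000: CF_t = 27.000000, DF = 0.958773, PV = 25.886865
  t = 1.0000: CF_t = 27.000000, DF = 0.919245, PV = 24.819621
  t = 1.5000: CF_t = 27.000000, DF = 0.881347, PV = 23.796377
  t = 2.0000: CF_t = 27.000000, DF = 0.845012, PV = 22.815318
  t = 2.5000: CF_t = 27.000000, DF = 0.810174, PV = 21.874706
  t = 3.0000: CF_t = 27.000000, DF = 0.776773, PV = 20.972872
  t = 3.5000: CF_t = 27.000000, DF = 0.744749, PV = 20.108219
  t = 4.0000: CF_t = 27.000000, DF = 0.714045, PV = 19.279213
  t = 4.5000: CF_t = 27.000000, DF = 0.684607, PV = 18.484384
  t = 5.0000: CF_t = 1027.000000, DF = 0.656382, PV = 674.104707
Price P = sum_t PV_t = 872.142282

Answer: Price = 872.1423


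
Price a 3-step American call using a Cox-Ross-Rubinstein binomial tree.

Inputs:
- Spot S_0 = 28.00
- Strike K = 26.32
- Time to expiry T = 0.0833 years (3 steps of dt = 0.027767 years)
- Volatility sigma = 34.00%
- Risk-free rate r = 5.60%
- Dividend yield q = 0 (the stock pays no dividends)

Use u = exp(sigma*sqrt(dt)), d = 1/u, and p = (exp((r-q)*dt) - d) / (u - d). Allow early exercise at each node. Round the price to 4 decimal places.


dt = T/N = 0.027767
u = exp(sigma*sqrt(dt)) = 1.058291; d = 1/u = 0.944920
p = (exp((r-q)*dt) - d) / (u - d) = 0.499566
Discount per step: exp(-r*dt) = 0.998446
Stock lattice S(k, i) with i counting down-moves:
  k=0: S(0,0) = 28.0000
  k=1: S(1,0) = 29.6321; S(1,1) = 26.4578
  k=2: S(2,0) = 31.3594; S(2,1) = 28.0000; S(2,2) = 25.0005
  k=3: S(3,0) = 33.1874; S(3,1) = 29.6321; S(3,2) = 26.4578; S(3,3) = 23.6234
Terminal payoffs V(N, i) = max(S_T - K, 0):
  V(3,0) = 6.867407; V(3,1) = 3.312148; V(3,2) = 0.137752; V(3,3) = 0.000000
Backward induction: V(k, i) = exp(-r*dt) * [p * V(k+1, i) + (1-p) * V(k+1, i+1)]; then take max(V_cont, immediate exercise) for American.
  V(2,0) = exp(-r*dt) * [p*6.867407 + (1-p)*3.312148] = 5.080329; exercise = 5.039435; V(2,0) = max -> 5.080329
  V(2,1) = exp(-r*dt) * [p*3.312148 + (1-p)*0.137752] = 1.720894; exercise = 1.680000; V(2,1) = max -> 1.720894
  V(2,2) = exp(-r*dt) * [p*0.137752 + (1-p)*0.000000] = 0.068709; exercise = 0.000000; V(2,2) = max -> 0.068709
  V(1,0) = exp(-r*dt) * [p*5.080329 + (1-p)*1.720894] = 3.393872; exercise = 3.312148; V(1,0) = max -> 3.393872
  V(1,1) = exp(-r*dt) * [p*1.720894 + (1-p)*0.068709] = 0.892695; exercise = 0.137752; V(1,1) = max -> 0.892695
  V(0,0) = exp(-r*dt) * [p*3.393872 + (1-p)*0.892695] = 2.138870; exercise = 1.680000; V(0,0) = max -> 2.138870

Answer: Price = V(0,0) = 2.1389


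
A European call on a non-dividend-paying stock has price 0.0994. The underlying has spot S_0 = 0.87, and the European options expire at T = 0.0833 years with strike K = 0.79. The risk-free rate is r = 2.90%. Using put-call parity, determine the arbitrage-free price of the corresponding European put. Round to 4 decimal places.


Put-call parity: C - P = S_0 * exp(-qT) - K * exp(-rT).
S_0 * exp(-qT) = 0.8700 * 1.00000000 = 0.87000000
K * exp(-rT) = 0.7900 * 0.99758722 = 0.78809390
P = C - S*exp(-qT) + K*exp(-rT)
P = 0.0994 - 0.87000000 + 0.78809390 = 0.0175

Answer: Put price = 0.0175


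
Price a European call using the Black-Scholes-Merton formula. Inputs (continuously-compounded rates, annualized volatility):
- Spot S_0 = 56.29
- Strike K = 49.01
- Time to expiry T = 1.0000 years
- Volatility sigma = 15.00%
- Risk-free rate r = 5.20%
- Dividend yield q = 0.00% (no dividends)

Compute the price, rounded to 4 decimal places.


d1 = (ln(S/K) + (r - q + 0.5*sigma^2) * T) / (sigma * sqrt(T)) = 1.34495027
d2 = d1 - sigma * sqrt(T) = 1.19495027
exp(-rT) = 0.94932887; exp(-qT) = 1.00000000
C = S_0 * exp(-qT) * N(d1) - K * exp(-rT) * N(d2)
N(d1) = 0.91067935; N(d2) = 0.88394677
C = 56.2900 * 1.00000000 * 0.91067935 - 49.0100 * 0.94932887 * 0.88394677 = 10.1351

Answer: Price = 10.1351


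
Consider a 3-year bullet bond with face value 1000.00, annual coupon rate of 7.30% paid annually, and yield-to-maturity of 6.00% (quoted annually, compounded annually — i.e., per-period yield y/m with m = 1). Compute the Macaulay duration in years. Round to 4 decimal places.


Coupon per period c = face * coupon_rate / m = 73.000000
Periods per year m = 1; per-period yield y/m = 0.060000
Number of cashflows N = 3
Cashflows (t years, CF_t, discount factor 1/(1+y/m)^(m*t), PV):
  t = 1.0000: CF_t = 73.000000, DF = 0.943396, PV = 68.867925
  t = 2.0000: CF_t = 73.000000, DF = 0.889996, PV = 64.969740
  t = 3.0000: CF_t = 1073.000000, DF = 0.839619, PV = 900.911491
Price P = sum_t PV_t = 1034.749155
Macaulay numerator sum_t t * PV_t:
  t * PV_t at t = 1.0000: 68.867925
  t * PV_t at t = 2.0000: 129.939480
  t * PV_t at t = 3.0000: 2702.734472
Macaulay duration D = (sum_t t * PV_t) / P = 2901.541877 / 1034.749155 = 2.804102

Answer: Macaulay duration = 2.8041 years


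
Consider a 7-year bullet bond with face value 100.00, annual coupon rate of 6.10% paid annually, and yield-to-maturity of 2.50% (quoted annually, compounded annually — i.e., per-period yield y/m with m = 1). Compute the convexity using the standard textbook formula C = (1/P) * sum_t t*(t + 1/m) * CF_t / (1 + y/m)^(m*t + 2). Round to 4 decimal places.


Answer: Convexity = 43.4341

Derivation:
Coupon per period c = face * coupon_rate / m = 6.100000
Periods per year m = 1; per-period yield y/m = 0.025000
Number of cashflows N = 7
Cashflows (t years, CF_t, discount factor 1/(1+y/m)^(m*t), PV):
  t = 1.0000: CF_t = 6.100000, DF = 0.975610, PV = 5.951220
  t = 2.0000: CF_t = 6.100000, DF = 0.951814, PV = 5.806068
  t = 3.0000: CF_t = 6.100000, DF = 0.928599, PV = 5.664456
  t = 4.0000: CF_t = 6.100000, DF = 0.905951, PV = 5.526299
  t = 5.0000: CF_t = 6.100000, DF = 0.883854, PV = 5.391511
  t = 6.0000: CF_t = 6.100000, DF = 0.862297, PV = 5.260011
  t = 7.0000: CF_t = 106.100000, DF = 0.841265, PV = 89.258241
Price P = sum_t PV_t = 122.857806
Convexity numerator sum_t t*(t + 1/m) * CF_t / (1+y/m)^(m*t + 2):
  t = 1.0000: term = 11.328913
  t = 2.0000: term = 33.157794
  t = 3.0000: term = 64.698134
  t = 4.0000: term = 105.200218
  t = 5.0000: term = 153.951538
  t = 6.0000: term = 210.275271
  t = 7.0000: term = 4757.607634
Convexity = (1/P) * sum = 5336.219502 / 122.857806 = 43.434110


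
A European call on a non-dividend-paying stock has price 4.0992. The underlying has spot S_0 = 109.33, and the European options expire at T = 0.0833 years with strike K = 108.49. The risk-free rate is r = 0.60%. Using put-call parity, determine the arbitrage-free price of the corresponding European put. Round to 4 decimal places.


Put-call parity: C - P = S_0 * exp(-qT) - K * exp(-rT).
S_0 * exp(-qT) = 109.3300 * 1.00000000 = 109.33000000
K * exp(-rT) = 108.4900 * 0.99950032 = 108.43579025
P = C - S*exp(-qT) + K*exp(-rT)
P = 4.0992 - 109.33000000 + 108.43579025 = 3.2050

Answer: Put price = 3.2050


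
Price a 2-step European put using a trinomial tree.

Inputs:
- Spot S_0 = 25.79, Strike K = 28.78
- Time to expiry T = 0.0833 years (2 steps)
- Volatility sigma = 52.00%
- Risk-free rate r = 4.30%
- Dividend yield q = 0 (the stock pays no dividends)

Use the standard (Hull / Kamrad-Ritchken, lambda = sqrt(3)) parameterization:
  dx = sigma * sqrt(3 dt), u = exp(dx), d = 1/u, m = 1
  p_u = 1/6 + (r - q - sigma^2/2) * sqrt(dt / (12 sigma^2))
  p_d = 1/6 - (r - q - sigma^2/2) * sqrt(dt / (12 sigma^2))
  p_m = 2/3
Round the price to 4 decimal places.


dt = T/N = 0.041650; dx = sigma*sqrt(3*dt) = 0.183811
u = exp(dx) = 1.201789; d = 1/u = 0.832093
p_u = 0.156221, p_m = 0.666667, p_d = 0.177113
Discount per step: exp(-r*dt) = 0.998211
Stock lattice S(k, j) with j the centered position index:
  k=0: S(0,+0) = 25.7900
  k=1: S(1,-1) = 21.4597; S(1,+0) = 25.7900; S(1,+1) = 30.9941
  k=2: S(2,-2) = 17.8565; S(2,-1) = 21.4597; S(2,+0) = 25.7900; S(2,+1) = 30.9941; S(2,+2) = 37.2484
Terminal payoffs V(N, j) = max(K - S_T, 0):
  V(2,-2) = 10.923549; V(2,-1) = 7.320320; V(2,+0) = 2.990000; V(2,+1) = 0.000000; V(2,+2) = 0.000000
Backward induction: V(k, j) = exp(-r*dt) * [p_u * V(k+1, j+1) + p_m * V(k+1, j) + p_d * V(k+1, j-1)]
  V(1,-1) = exp(-r*dt) * [p_u*2.990000 + p_m*7.320320 + p_d*10.923549] = 7.268981
  V(1,+0) = exp(-r*dt) * [p_u*0.000000 + p_m*2.990000 + p_d*7.320320] = 3.283967
  V(1,+1) = exp(-r*dt) * [p_u*0.000000 + p_m*0.000000 + p_d*2.990000] = 0.528619
  V(0,+0) = exp(-r*dt) * [p_u*0.528619 + p_m*3.283967 + p_d*7.268981] = 3.552951

Answer: Price = V(0,0) = 3.5530


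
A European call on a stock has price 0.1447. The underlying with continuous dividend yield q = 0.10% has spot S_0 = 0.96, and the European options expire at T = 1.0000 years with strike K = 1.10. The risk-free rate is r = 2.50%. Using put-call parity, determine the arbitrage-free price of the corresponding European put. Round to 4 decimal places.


Answer: Put price = 0.2585

Derivation:
Put-call parity: C - P = S_0 * exp(-qT) - K * exp(-rT).
S_0 * exp(-qT) = 0.9600 * 0.99900050 = 0.95904048
K * exp(-rT) = 1.1000 * 0.97530991 = 1.07284090
P = C - S*exp(-qT) + K*exp(-rT)
P = 0.1447 - 0.95904048 + 1.07284090 = 0.2585


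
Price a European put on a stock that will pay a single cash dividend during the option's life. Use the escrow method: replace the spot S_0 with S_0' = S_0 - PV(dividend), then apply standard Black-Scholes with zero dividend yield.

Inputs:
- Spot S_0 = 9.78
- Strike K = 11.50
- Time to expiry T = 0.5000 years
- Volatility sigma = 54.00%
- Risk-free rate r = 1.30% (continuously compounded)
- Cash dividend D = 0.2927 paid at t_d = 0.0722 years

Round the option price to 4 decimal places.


Answer: Price = 2.7333

Derivation:
PV(D) = D * exp(-r * t_d) = 0.2927 * 0.99906184 = 0.29242540
S_0' = S_0 - PV(D) = 9.7800 - 0.29242540 = 9.48757460
d1 = (ln(S_0'/K) + (r + sigma^2/2)*T) / (sigma*sqrt(T)) = -0.29584308
d2 = d1 - sigma*sqrt(T) = -0.67768074
exp(-rT) = 0.99352108
N(-d1) = 0.61632504; N(-d2) = 0.75101293
P = K * exp(-rT) * N(-d2) - S_0' * N(-d1) = 11.5000 * 0.99352108 * 0.75101293 - 9.48757460 * 0.61632504 = 2.7333


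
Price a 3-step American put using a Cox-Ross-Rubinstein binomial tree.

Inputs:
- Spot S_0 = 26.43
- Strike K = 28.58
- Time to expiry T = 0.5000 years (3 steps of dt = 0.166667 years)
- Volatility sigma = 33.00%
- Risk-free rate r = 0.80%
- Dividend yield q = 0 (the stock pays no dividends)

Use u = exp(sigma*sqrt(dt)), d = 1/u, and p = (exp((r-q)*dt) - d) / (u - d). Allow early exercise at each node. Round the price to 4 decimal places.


dt = T/N = 0.166667
u = exp(sigma*sqrt(dt)) = 1.144219; d = 1/u = 0.873959
p = (exp((r-q)*dt) - d) / (u - d) = 0.471307
Discount per step: exp(-r*dt) = 0.998668
Stock lattice S(k, i) with i counting down-moves:
  k=0: S(0,0) = 26.4300
  k=1: S(1,0) = 30.2417; S(1,1) = 23.0987
  k=2: S(2,0) = 34.6031; S(2,1) = 26.4300; S(2,2) = 20.1873
  k=3: S(3,0) = 39.5935; S(3,1) = 30.2417; S(3,2) = 23.0987; S(3,3) = 17.6429
Terminal payoffs V(N, i) = max(K - S_T, 0):
  V(3,0) = 0.000000; V(3,1) = 0.000000; V(3,2) = 5.481266; V(3,3) = 10.937091
Backward induction: V(k, i) = exp(-r*dt) * [p * V(k+1, i) + (1-p) * V(k+1, i+1)]; then take max(V_cont, immediate exercise) for American.
  V(2,0) = exp(-r*dt) * [p*0.000000 + (1-p)*0.000000] = 0.000000; exercise = 0.000000; V(2,0) = max -> 0.000000
  V(2,1) = exp(-r*dt) * [p*0.000000 + (1-p)*5.481266] = 2.894045; exercise = 2.150000; V(2,1) = max -> 2.894045
  V(2,2) = exp(-r*dt) * [p*5.481266 + (1-p)*10.937091] = 8.354575; exercise = 8.392656; V(2,2) = max -> 8.392656
  V(1,0) = exp(-r*dt) * [p*0.000000 + (1-p)*2.894045] = 1.528022; exercise = 0.000000; V(1,0) = max -> 1.528022
  V(1,1) = exp(-r*dt) * [p*2.894045 + (1-p)*8.392656] = 5.793392; exercise = 5.481266; V(1,1) = max -> 5.793392
  V(0,0) = exp(-r*dt) * [p*1.528022 + (1-p)*5.793392] = 3.778052; exercise = 2.150000; V(0,0) = max -> 3.778052

Answer: Price = V(0,0) = 3.7781


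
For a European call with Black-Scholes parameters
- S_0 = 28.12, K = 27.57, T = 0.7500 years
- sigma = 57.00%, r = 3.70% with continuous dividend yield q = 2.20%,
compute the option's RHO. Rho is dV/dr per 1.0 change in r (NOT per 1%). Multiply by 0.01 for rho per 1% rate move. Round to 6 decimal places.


Answer: Rho = 8.587689

Derivation:
d1 = 0.3096225002; d2 = -0.1840119800
phi(d1) = 0.3802708262; exp(-qT) = 0.9836353794; exp(-rT) = 0.9726314943
N(d2) = 0.4270020284
Rho = K*T*exp(-rT)*N(d2) = 27.5700 * 0.7500 * 0.9726314943 * 0.4270020284 = 8.587689


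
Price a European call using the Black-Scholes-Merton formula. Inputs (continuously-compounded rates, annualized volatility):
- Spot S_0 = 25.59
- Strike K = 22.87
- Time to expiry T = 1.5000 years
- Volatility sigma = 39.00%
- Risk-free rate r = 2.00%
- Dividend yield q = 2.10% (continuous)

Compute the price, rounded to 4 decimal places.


d1 = (ln(S/K) + (r - q + 0.5*sigma^2) * T) / (sigma * sqrt(T)) = 0.47095239
d2 = d1 - sigma * sqrt(T) = -0.00669811
exp(-rT) = 0.97044553; exp(-qT) = 0.96899096
C = S_0 * exp(-qT) * N(d1) - K * exp(-rT) * N(d2)
N(d1) = 0.68116263; N(d2) = 0.49732786
C = 25.5900 * 0.96899096 * 0.68116263 - 22.8700 * 0.97044553 * 0.49732786 = 5.8527

Answer: Price = 5.8527


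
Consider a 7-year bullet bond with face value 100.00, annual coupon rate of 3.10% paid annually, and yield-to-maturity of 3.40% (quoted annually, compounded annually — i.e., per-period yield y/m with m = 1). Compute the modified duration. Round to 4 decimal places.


Answer: Modified duration = 6.1824

Derivation:
Coupon per period c = face * coupon_rate / m = 3.100000
Periods per year m = 1; per-period yield y/m = 0.034000
Number of cashflows N = 7
Cashflows (t years, CF_t, discount factor 1/(1+y/m)^(m*t), PV):
  t = 1.0000: CF_t = 3.100000, DF = 0.967118, PV = 2.998066
  t = 2.0000: CF_t = 3.100000, DF = 0.935317, PV = 2.899483
  t = 3.0000: CF_t = 3.100000, DF = 0.904562, PV = 2.804142
  t = 4.0000: CF_t = 3.100000, DF = 0.874818, PV = 2.711937
  t = 5.0000: CF_t = 3.100000, DF = 0.846052, PV = 2.622763
  t = 6.0000: CF_t = 3.100000, DF = 0.818233, PV = 2.536521
  t = 7.0000: CF_t = 103.100000, DF = 0.791327, PV = 81.585860
Price P = sum_t PV_t = 98.158772
First compute Macaulay numerator sum_t t * PV_t:
  t * PV_t at t = 1.0000: 2.998066
  t * PV_t at t = 2.0000: 5.798967
  t * PV_t at t = 3.0000: 8.412427
  t * PV_t at t = 4.0000: 10.847747
  t * PV_t at t = 5.0000: 13.113814
  t * PV_t at t = 6.0000: 15.219126
  t * PV_t at t = 7.0000: 571.101018
Macaulay duration D = 627.491164 / 98.158772 = 6.392614
Modified duration = D / (1 + y/m) = 6.392614 / (1 + 0.034000) = 6.182412


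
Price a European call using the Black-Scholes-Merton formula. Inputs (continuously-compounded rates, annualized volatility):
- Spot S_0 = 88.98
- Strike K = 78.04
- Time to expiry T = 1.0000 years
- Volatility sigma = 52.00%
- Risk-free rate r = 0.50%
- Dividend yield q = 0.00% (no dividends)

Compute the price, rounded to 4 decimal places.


d1 = (ln(S/K) + (r - q + 0.5*sigma^2) * T) / (sigma * sqrt(T)) = 0.52190406
d2 = d1 - sigma * sqrt(T) = 0.00190406
exp(-rT) = 0.99501248; exp(-qT) = 1.00000000
C = S_0 * exp(-qT) * N(d1) - K * exp(-rT) * N(d2)
N(d1) = 0.69913143; N(d2) = 0.50075961
C = 88.9800 * 1.00000000 * 0.69913143 - 78.0400 * 0.99501248 * 0.50075961 = 23.3243

Answer: Price = 23.3243


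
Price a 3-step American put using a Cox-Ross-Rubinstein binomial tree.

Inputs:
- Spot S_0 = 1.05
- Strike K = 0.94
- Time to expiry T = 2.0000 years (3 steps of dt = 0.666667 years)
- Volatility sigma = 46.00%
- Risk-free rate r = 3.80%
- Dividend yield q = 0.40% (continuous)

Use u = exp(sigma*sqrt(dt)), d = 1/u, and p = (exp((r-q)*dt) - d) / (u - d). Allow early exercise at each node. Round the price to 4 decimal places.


Answer: Price = V(0,0) = 0.1901

Derivation:
dt = T/N = 0.666667
u = exp(sigma*sqrt(dt)) = 1.455848; d = 1/u = 0.686885
p = (exp((r-q)*dt) - d) / (u - d) = 0.437005
Discount per step: exp(-r*dt) = 0.974985
Stock lattice S(k, i) with i counting down-moves:
  k=0: S(0,0) = 1.0500
  k=1: S(1,0) = 1.5286; S(1,1) = 0.7212
  k=2: S(2,0) = 2.2255; S(2,1) = 1.0500; S(2,2) = 0.4954
  k=3: S(3,0) = 3.2399; S(3,1) = 1.5286; S(3,2) = 0.7212; S(3,3) = 0.3403
Terminal payoffs V(N, i) = max(K - S_T, 0):
  V(3,0) = 0.000000; V(3,1) = 0.000000; V(3,2) = 0.218771; V(3,3) = 0.599716
Backward induction: V(k, i) = exp(-r*dt) * [p * V(k+1, i) + (1-p) * V(k+1, i+1)]; then take max(V_cont, immediate exercise) for American.
  V(2,0) = exp(-r*dt) * [p*0.000000 + (1-p)*0.000000] = 0.000000; exercise = 0.000000; V(2,0) = max -> 0.000000
  V(2,1) = exp(-r*dt) * [p*0.000000 + (1-p)*0.218771] = 0.120086; exercise = 0.000000; V(2,1) = max -> 0.120086
  V(2,2) = exp(-r*dt) * [p*0.218771 + (1-p)*0.599716] = 0.422404; exercise = 0.444598; V(2,2) = max -> 0.444598
  V(1,0) = exp(-r*dt) * [p*0.000000 + (1-p)*0.120086] = 0.065917; exercise = 0.000000; V(1,0) = max -> 0.065917
  V(1,1) = exp(-r*dt) * [p*0.120086 + (1-p)*0.444598] = 0.295211; exercise = 0.218771; V(1,1) = max -> 0.295211
  V(0,0) = exp(-r*dt) * [p*0.065917 + (1-p)*0.295211] = 0.190130; exercise = 0.000000; V(0,0) = max -> 0.190130


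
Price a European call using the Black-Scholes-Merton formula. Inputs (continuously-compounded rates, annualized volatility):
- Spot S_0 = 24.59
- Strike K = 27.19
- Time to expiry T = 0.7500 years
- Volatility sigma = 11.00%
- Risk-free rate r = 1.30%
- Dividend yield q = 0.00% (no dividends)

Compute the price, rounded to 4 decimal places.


Answer: Price = 0.2231

Derivation:
d1 = (ln(S/K) + (r - q + 0.5*sigma^2) * T) / (sigma * sqrt(T)) = -0.90509525
d2 = d1 - sigma * sqrt(T) = -1.00035804
exp(-rT) = 0.99029738; exp(-qT) = 1.00000000
C = S_0 * exp(-qT) * N(d1) - K * exp(-rT) * N(d2)
N(d1) = 0.18270747; N(d2) = 0.15856863
C = 24.5900 * 1.00000000 * 0.18270747 - 27.1900 * 0.99029738 * 0.15856863 = 0.2231


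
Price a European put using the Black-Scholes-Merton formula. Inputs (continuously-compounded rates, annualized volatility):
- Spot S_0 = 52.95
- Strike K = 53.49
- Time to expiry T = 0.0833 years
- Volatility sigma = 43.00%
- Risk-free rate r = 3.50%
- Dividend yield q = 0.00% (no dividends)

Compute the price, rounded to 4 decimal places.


Answer: Price = 2.8260

Derivation:
d1 = (ln(S/K) + (r - q + 0.5*sigma^2) * T) / (sigma * sqrt(T)) = 0.00378659
d2 = d1 - sigma * sqrt(T) = -0.12031889
exp(-rT) = 0.99708875; exp(-qT) = 1.00000000
P = K * exp(-rT) * N(-d2) - S_0 * exp(-qT) * N(-d1)
N(-d1) = 0.49848937; N(-d2) = 0.54788473
P = 53.4900 * 0.99708875 * 0.54788473 - 52.9500 * 1.00000000 * 0.49848937 = 2.8260


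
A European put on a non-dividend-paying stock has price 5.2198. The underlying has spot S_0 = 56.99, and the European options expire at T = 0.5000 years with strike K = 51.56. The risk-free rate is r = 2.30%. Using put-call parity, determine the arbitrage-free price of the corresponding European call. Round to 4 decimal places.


Answer: Call price = 11.2393

Derivation:
Put-call parity: C - P = S_0 * exp(-qT) - K * exp(-rT).
S_0 * exp(-qT) = 56.9900 * 1.00000000 = 56.99000000
K * exp(-rT) = 51.5600 * 0.98856587 = 50.97045637
C = P + S*exp(-qT) - K*exp(-rT)
C = 5.2198 + 56.99000000 - 50.97045637 = 11.2393


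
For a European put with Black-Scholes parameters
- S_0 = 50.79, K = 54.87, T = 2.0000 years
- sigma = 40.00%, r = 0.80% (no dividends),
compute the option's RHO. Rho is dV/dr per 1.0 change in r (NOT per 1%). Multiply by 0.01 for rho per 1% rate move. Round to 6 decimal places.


Answer: Rho = -70.431677

Derivation:
d1 = 0.1745364639; d2 = -0.3911489611
phi(d1) = 0.3929118385; exp(-qT) = 1.0000000000; exp(-rT) = 0.9841273201
N(-d2) = 0.6521564340
Rho = -K*T*exp(-rT)*N(-d2) = -54.8700 * 2.0000 * 0.9841273201 * 0.6521564340 = -70.431677


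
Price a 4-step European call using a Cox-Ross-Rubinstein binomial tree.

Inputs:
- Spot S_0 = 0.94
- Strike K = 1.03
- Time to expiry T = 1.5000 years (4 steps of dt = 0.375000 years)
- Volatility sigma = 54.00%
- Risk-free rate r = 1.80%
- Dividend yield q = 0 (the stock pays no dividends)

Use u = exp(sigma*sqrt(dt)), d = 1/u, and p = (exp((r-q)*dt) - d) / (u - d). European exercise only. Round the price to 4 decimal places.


dt = T/N = 0.375000
u = exp(sigma*sqrt(dt)) = 1.391916; d = 1/u = 0.718434
p = (exp((r-q)*dt) - d) / (u - d) = 0.428131
Discount per step: exp(-r*dt) = 0.993273
Stock lattice S(k, i) with i counting down-moves:
  k=0: S(0,0) = 0.9400
  k=1: S(1,0) = 1.3084; S(1,1) = 0.6753
  k=2: S(2,0) = 1.8212; S(2,1) = 0.9400; S(2,2) = 0.4852
  k=3: S(3,0) = 2.5349; S(3,1) = 1.3084; S(3,2) = 0.6753; S(3,3) = 0.3486
  k=4: S(4,0) = 3.5284; S(4,1) = 1.8212; S(4,2) = 0.9400; S(4,3) = 0.4852; S(4,4) = 0.2504
Terminal payoffs V(N, i) = max(S_T - K, 0):
  V(4,0) = 2.498416; V(4,1) = 0.791184; V(4,2) = 0.000000; V(4,3) = 0.000000; V(4,4) = 0.000000
Backward induction: V(k, i) = exp(-r*dt) * [p * V(k+1, i) + (1-p) * V(k+1, i+1)].
  V(3,0) = exp(-r*dt) * [p*2.498416 + (1-p)*0.791184] = 1.511864
  V(3,1) = exp(-r*dt) * [p*0.791184 + (1-p)*0.000000] = 0.336452
  V(3,2) = exp(-r*dt) * [p*0.000000 + (1-p)*0.000000] = 0.000000
  V(3,3) = exp(-r*dt) * [p*0.000000 + (1-p)*0.000000] = 0.000000
  V(2,0) = exp(-r*dt) * [p*1.511864 + (1-p)*0.336452] = 0.834034
  V(2,1) = exp(-r*dt) * [p*0.336452 + (1-p)*0.000000] = 0.143077
  V(2,2) = exp(-r*dt) * [p*0.000000 + (1-p)*0.000000] = 0.000000
  V(1,0) = exp(-r*dt) * [p*0.834034 + (1-p)*0.143077] = 0.435944
  V(1,1) = exp(-r*dt) * [p*0.143077 + (1-p)*0.000000] = 0.060843
  V(0,0) = exp(-r*dt) * [p*0.435944 + (1-p)*0.060843] = 0.219946

Answer: Price = V(0,0) = 0.2199


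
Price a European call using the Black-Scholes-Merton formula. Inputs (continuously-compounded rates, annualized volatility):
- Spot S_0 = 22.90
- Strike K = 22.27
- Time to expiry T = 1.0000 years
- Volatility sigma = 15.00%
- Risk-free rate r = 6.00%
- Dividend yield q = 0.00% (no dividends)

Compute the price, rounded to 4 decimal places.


Answer: Price = 2.4933

Derivation:
d1 = (ln(S/K) + (r - q + 0.5*sigma^2) * T) / (sigma * sqrt(T)) = 0.66097620
d2 = d1 - sigma * sqrt(T) = 0.51097620
exp(-rT) = 0.94176453; exp(-qT) = 1.00000000
C = S_0 * exp(-qT) * N(d1) - K * exp(-rT) * N(d2)
N(d1) = 0.74568621; N(d2) = 0.69531614
C = 22.9000 * 1.00000000 * 0.74568621 - 22.2700 * 0.94176453 * 0.69531614 = 2.4933


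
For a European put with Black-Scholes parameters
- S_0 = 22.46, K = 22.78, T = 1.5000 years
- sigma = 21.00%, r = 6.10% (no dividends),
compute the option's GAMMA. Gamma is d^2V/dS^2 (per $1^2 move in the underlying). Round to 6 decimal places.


Answer: Gamma = 0.062980

Derivation:
d1 = 0.4293527492; d2 = 0.1721563262
phi(d1) = 0.3638147662; exp(-qT) = 1.0000000000; exp(-rT) = 0.9125613162
Gamma = exp(-qT) * phi(d1) / (S * sigma * sqrt(T)) = 1.0000000000 * 0.3638147662 / (22.4600 * 0.2100 * 1.2247448714) = 0.062980


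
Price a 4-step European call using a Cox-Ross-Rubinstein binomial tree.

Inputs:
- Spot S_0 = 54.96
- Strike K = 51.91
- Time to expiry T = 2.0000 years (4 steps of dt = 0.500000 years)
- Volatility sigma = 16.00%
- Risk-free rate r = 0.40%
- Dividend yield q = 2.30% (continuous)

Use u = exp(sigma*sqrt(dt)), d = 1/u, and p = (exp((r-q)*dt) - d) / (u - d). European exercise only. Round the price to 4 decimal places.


Answer: Price = V(0,0) = 5.3203

Derivation:
dt = T/N = 0.500000
u = exp(sigma*sqrt(dt)) = 1.119785; d = 1/u = 0.893028
p = (exp((r-q)*dt) - d) / (u - d) = 0.430049
Discount per step: exp(-r*dt) = 0.998002
Stock lattice S(k, i) with i counting down-moves:
  k=0: S(0,0) = 54.9600
  k=1: S(1,0) = 61.5434; S(1,1) = 49.0808
  k=2: S(2,0) = 68.9154; S(2,1) = 54.9600; S(2,2) = 43.8306
  k=3: S(3,0) = 77.1705; S(3,1) = 61.5434; S(3,2) = 49.0808; S(3,3) = 39.1419
  k=4: S(4,0) = 86.4144; S(4,1) = 68.9154; S(4,2) = 54.9600; S(4,3) = 43.8306; S(4,4) = 34.9549
Terminal payoffs V(N, i) = max(S_T - K, 0):
  V(4,0) = 34.504371; V(4,1) = 17.005411; V(4,2) = 3.050000; V(4,3) = 0.000000; V(4,4) = 0.000000
Backward induction: V(k, i) = exp(-r*dt) * [p * V(k+1, i) + (1-p) * V(k+1, i+1)].
  V(3,0) = exp(-r*dt) * [p*34.504371 + (1-p)*17.005411] = 24.481812
  V(3,1) = exp(-r*dt) * [p*17.005411 + (1-p)*3.050000] = 9.033428
  V(3,2) = exp(-r*dt) * [p*3.050000 + (1-p)*0.000000] = 1.309029
  V(3,3) = exp(-r*dt) * [p*0.000000 + (1-p)*0.000000] = 0.000000
  V(2,0) = exp(-r*dt) * [p*24.481812 + (1-p)*9.033428] = 15.645671
  V(2,1) = exp(-r*dt) * [p*9.033428 + (1-p)*1.309029] = 4.621648
  V(2,2) = exp(-r*dt) * [p*1.309029 + (1-p)*0.000000] = 0.561822
  V(1,0) = exp(-r*dt) * [p*15.645671 + (1-p)*4.621648] = 9.343814
  V(1,1) = exp(-r*dt) * [p*4.621648 + (1-p)*0.561822] = 2.303136
  V(0,0) = exp(-r*dt) * [p*9.343814 + (1-p)*2.303136] = 5.320323


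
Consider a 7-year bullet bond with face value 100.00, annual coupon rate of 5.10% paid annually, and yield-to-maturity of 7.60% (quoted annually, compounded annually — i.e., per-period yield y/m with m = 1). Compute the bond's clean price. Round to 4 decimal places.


Answer: Price = 86.8041

Derivation:
Coupon per period c = face * coupon_rate / m = 5.100000
Periods per year m = 1; per-period yield y/m = 0.076000
Number of cashflows N = 7
Cashflows (t years, CF_t, discount factor 1/(1+y/m)^(m*t), PV):
  t = 1.0000: CF_t = 5.100000, DF = 0.929368, PV = 4.739777
  t = 2.0000: CF_t = 5.100000, DF = 0.863725, PV = 4.404997
  t = 3.0000: CF_t = 5.100000, DF = 0.802718, PV = 4.093864
  t = 4.0000: CF_t = 5.100000, DF = 0.746021, PV = 3.804706
  t = 5.0000: CF_t = 5.100000, DF = 0.693328, PV = 3.535972
  t = 6.0000: CF_t = 5.100000, DF = 0.644357, PV = 3.286219
  t = 7.0000: CF_t = 105.100000, DF = 0.598845, PV = 62.938562
Price P = sum_t PV_t = 86.804097


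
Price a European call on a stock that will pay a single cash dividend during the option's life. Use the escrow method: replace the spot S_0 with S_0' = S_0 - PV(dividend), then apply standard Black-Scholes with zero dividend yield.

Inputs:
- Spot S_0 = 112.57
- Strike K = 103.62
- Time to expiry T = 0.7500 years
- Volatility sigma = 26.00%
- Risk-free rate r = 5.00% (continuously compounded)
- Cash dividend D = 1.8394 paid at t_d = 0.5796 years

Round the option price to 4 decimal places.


PV(D) = D * exp(-r * t_d) = 1.8394 * 0.97143589 = 1.78685918
S_0' = S_0 - PV(D) = 112.5700 - 1.78685918 = 110.78314082
d1 = (ln(S_0'/K) + (r + sigma^2/2)*T) / (sigma*sqrt(T)) = 0.57599235
d2 = d1 - sigma*sqrt(T) = 0.35082575
exp(-rT) = 0.96319442
N(d1) = 0.71768982; N(d2) = 0.63714046
C = S_0' * N(d1) - K * exp(-rT) * N(d2) = 110.78314082 * 0.71768982 - 103.6200 * 0.96319442 * 0.63714046 = 15.9174

Answer: Price = 15.9174


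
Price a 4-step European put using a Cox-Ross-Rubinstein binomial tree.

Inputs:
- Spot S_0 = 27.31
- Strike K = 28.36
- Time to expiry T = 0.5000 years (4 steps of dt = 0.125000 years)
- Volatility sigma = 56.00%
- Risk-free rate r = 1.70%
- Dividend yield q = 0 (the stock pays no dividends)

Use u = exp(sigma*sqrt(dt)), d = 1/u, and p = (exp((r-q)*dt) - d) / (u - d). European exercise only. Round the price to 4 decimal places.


Answer: Price = V(0,0) = 4.6786

Derivation:
dt = T/N = 0.125000
u = exp(sigma*sqrt(dt)) = 1.218950; d = 1/u = 0.820378
p = (exp((r-q)*dt) - d) / (u - d) = 0.456001
Discount per step: exp(-r*dt) = 0.997877
Stock lattice S(k, i) with i counting down-moves:
  k=0: S(0,0) = 27.3100
  k=1: S(1,0) = 33.2895; S(1,1) = 22.4045
  k=2: S(2,0) = 40.5783; S(2,1) = 27.3100; S(2,2) = 18.3802
  k=3: S(3,0) = 49.4629; S(3,1) = 33.2895; S(3,2) = 22.4045; S(3,3) = 15.0787
  k=4: S(4,0) = 60.2928; S(4,1) = 40.5783; S(4,2) = 27.3100; S(4,3) = 18.3802; S(4,4) = 12.3702
Terminal payoffs V(N, i) = max(K - S_T, 0):
  V(4,0) = 0.000000; V(4,1) = 0.000000; V(4,2) = 1.050000; V(4,3) = 9.979816; V(4,4) = 15.989763
Backward induction: V(k, i) = exp(-r*dt) * [p * V(k+1, i) + (1-p) * V(k+1, i+1)].
  V(3,0) = exp(-r*dt) * [p*0.000000 + (1-p)*0.000000] = 0.000000
  V(3,1) = exp(-r*dt) * [p*0.000000 + (1-p)*1.050000] = 0.569987
  V(3,2) = exp(-r*dt) * [p*1.050000 + (1-p)*9.979816] = 5.895272
  V(3,3) = exp(-r*dt) * [p*9.979816 + (1-p)*15.989763] = 13.221098
  V(2,0) = exp(-r*dt) * [p*0.000000 + (1-p)*0.569987] = 0.309414
  V(2,1) = exp(-r*dt) * [p*0.569987 + (1-p)*5.895272] = 3.459578
  V(2,2) = exp(-r*dt) * [p*5.895272 + (1-p)*13.221098] = 9.859542
  V(1,0) = exp(-r*dt) * [p*0.309414 + (1-p)*3.459578] = 2.018806
  V(1,1) = exp(-r*dt) * [p*3.459578 + (1-p)*9.859542] = 6.926419
  V(0,0) = exp(-r*dt) * [p*2.018806 + (1-p)*6.926419] = 4.678591


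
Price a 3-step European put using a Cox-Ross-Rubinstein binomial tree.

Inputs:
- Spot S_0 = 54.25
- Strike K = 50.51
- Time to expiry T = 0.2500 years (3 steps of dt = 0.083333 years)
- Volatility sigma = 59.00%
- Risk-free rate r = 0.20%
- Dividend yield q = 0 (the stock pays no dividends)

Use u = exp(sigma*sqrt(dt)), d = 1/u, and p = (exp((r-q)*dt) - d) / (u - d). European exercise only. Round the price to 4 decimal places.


Answer: Price = V(0,0) = 4.7773

Derivation:
dt = T/N = 0.083333
u = exp(sigma*sqrt(dt)) = 1.185682; d = 1/u = 0.843396
p = (exp((r-q)*dt) - d) / (u - d) = 0.458010
Discount per step: exp(-r*dt) = 0.999833
Stock lattice S(k, i) with i counting down-moves:
  k=0: S(0,0) = 54.2500
  k=1: S(1,0) = 64.3233; S(1,1) = 45.7542
  k=2: S(2,0) = 76.2669; S(2,1) = 54.2500; S(2,2) = 38.5890
  k=3: S(3,0) = 90.4284; S(3,1) = 64.3233; S(3,2) = 45.7542; S(3,3) = 32.5458
Terminal payoffs V(N, i) = max(K - S_T, 0):
  V(3,0) = 0.000000; V(3,1) = 0.000000; V(3,2) = 4.755751; V(3,3) = 17.964211
Backward induction: V(k, i) = exp(-r*dt) * [p * V(k+1, i) + (1-p) * V(k+1, i+1)].
  V(2,0) = exp(-r*dt) * [p*0.000000 + (1-p)*0.000000] = 0.000000
  V(2,1) = exp(-r*dt) * [p*0.000000 + (1-p)*4.755751] = 2.577140
  V(2,2) = exp(-r*dt) * [p*4.755751 + (1-p)*17.964211] = 11.912618
  V(1,0) = exp(-r*dt) * [p*0.000000 + (1-p)*2.577140] = 1.396551
  V(1,1) = exp(-r*dt) * [p*2.577140 + (1-p)*11.912618] = 7.635603
  V(0,0) = exp(-r*dt) * [p*1.396551 + (1-p)*7.635603] = 4.777258


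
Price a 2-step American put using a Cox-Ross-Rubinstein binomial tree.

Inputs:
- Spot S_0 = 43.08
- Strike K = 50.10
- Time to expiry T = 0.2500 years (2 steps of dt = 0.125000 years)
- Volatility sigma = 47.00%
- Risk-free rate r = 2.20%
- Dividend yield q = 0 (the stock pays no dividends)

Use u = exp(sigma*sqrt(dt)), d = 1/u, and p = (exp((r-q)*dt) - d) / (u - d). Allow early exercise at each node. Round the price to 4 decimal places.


Answer: Price = V(0,0) = 8.9775

Derivation:
dt = T/N = 0.125000
u = exp(sigma*sqrt(dt)) = 1.180774; d = 1/u = 0.846902
p = (exp((r-q)*dt) - d) / (u - d) = 0.466801
Discount per step: exp(-r*dt) = 0.997254
Stock lattice S(k, i) with i counting down-moves:
  k=0: S(0,0) = 43.0800
  k=1: S(1,0) = 50.8677; S(1,1) = 36.4845
  k=2: S(2,0) = 60.0633; S(2,1) = 43.0800; S(2,2) = 30.8988
Terminal payoffs V(N, i) = max(K - S_T, 0):
  V(2,0) = 0.000000; V(2,1) = 7.020000; V(2,2) = 19.201159
Backward induction: V(k, i) = exp(-r*dt) * [p * V(k+1, i) + (1-p) * V(k+1, i+1)]; then take max(V_cont, immediate exercise) for American.
  V(1,0) = exp(-r*dt) * [p*0.000000 + (1-p)*7.020000] = 3.732779; exercise = 0.000000; V(1,0) = max -> 3.732779
  V(1,1) = exp(-r*dt) * [p*7.020000 + (1-p)*19.201159] = 13.477869; exercise = 13.615455; V(1,1) = max -> 13.615455
  V(0,0) = exp(-r*dt) * [p*3.732779 + (1-p)*13.615455] = 8.977491; exercise = 7.020000; V(0,0) = max -> 8.977491


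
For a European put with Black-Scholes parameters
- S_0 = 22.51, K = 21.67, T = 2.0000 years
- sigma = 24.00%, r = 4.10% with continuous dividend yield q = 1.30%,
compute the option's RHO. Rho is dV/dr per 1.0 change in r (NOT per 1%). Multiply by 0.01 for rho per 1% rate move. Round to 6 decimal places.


Answer: Rho = -18.257502

Derivation:
d1 = 0.4467466448; d2 = 0.1073353898
phi(d1) = 0.3610532533; exp(-qT) = 0.9743350896; exp(-rT) = 0.9212719587
N(-d2) = 0.4572614548
Rho = -K*T*exp(-rT)*N(-d2) = -21.6700 * 2.0000 * 0.9212719587 * 0.4572614548 = -18.257502


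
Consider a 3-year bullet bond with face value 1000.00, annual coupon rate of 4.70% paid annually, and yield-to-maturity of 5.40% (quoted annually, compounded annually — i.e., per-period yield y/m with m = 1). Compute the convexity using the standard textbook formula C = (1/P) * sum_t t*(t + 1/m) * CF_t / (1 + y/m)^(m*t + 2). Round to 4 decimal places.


Answer: Convexity = 10.1598

Derivation:
Coupon per period c = face * coupon_rate / m = 47.000000
Periods per year m = 1; per-period yield y/m = 0.054000
Number of cashflows N = 3
Cashflows (t years, CF_t, discount factor 1/(1+y/m)^(m*t), PV):
  t = 1.0000: CF_t = 47.000000, DF = 0.948767, PV = 44.592030
  t = 2.0000: CF_t = 47.000000, DF = 0.900158, PV = 42.307429
  t = 3.0000: CF_t = 1047.000000, DF = 0.854040, PV = 894.179788
Price P = sum_t PV_t = 981.079248
Convexity numerator sum_t t*(t + 1/m) * CF_t / (1+y/m)^(m*t + 2):
  t = 1.0000: term = 80.279752
  t = 2.0000: term = 228.500242
  t = 3.0000: term = 9658.837806
Convexity = (1/P) * sum = 9967.617800 / 981.079248 = 10.159850


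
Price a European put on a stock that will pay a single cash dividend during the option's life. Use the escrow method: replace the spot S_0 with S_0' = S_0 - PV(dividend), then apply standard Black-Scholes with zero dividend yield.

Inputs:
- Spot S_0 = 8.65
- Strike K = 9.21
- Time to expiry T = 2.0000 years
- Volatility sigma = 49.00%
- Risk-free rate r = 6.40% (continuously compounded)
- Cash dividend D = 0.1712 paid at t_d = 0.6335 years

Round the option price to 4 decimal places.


PV(D) = D * exp(-r * t_d) = 0.1712 * 0.96026691 = 0.16439770
S_0' = S_0 - PV(D) = 8.6500 - 0.16439770 = 8.48560230
d1 = (ln(S_0'/K) + (r + sigma^2/2)*T) / (sigma*sqrt(T)) = 0.41298071
d2 = d1 - sigma*sqrt(T) = -0.27998394
exp(-rT) = 0.87985338
N(-d1) = 0.33981037; N(-d2) = 0.61025509
P = K * exp(-rT) * N(-d2) - S_0' * N(-d1) = 9.2100 * 0.87985338 * 0.61025509 - 8.48560230 * 0.33981037 = 2.0617

Answer: Price = 2.0617


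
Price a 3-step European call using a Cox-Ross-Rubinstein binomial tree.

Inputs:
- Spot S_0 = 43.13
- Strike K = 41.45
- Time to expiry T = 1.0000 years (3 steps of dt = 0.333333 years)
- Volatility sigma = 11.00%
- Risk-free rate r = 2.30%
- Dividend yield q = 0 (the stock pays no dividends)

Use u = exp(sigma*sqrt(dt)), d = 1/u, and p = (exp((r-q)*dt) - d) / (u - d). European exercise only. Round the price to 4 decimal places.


Answer: Price = V(0,0) = 3.4801

Derivation:
dt = T/N = 0.333333
u = exp(sigma*sqrt(dt)) = 1.065569; d = 1/u = 0.938466
p = (exp((r-q)*dt) - d) / (u - d) = 0.544679
Discount per step: exp(-r*dt) = 0.992363
Stock lattice S(k, i) with i counting down-moves:
  k=0: S(0,0) = 43.1300
  k=1: S(1,0) = 45.9580; S(1,1) = 40.4760
  k=2: S(2,0) = 48.9714; S(2,1) = 43.1300; S(2,2) = 37.9854
  k=3: S(3,0) = 52.1824; S(3,1) = 45.9580; S(3,2) = 40.4760; S(3,3) = 35.6480
Terminal payoffs V(N, i) = max(S_T - K, 0):
  V(3,0) = 10.732354; V(3,1) = 4.507973; V(3,2) = 0.000000; V(3,3) = 0.000000
Backward induction: V(k, i) = exp(-r*dt) * [p * V(k+1, i) + (1-p) * V(k+1, i+1)].
  V(2,0) = exp(-r*dt) * [p*10.732354 + (1-p)*4.507973] = 7.837940
  V(2,1) = exp(-r*dt) * [p*4.507973 + (1-p)*0.000000] = 2.436644
  V(2,2) = exp(-r*dt) * [p*0.000000 + (1-p)*0.000000] = 0.000000
  V(1,0) = exp(-r*dt) * [p*7.837940 + (1-p)*2.436644] = 5.337537
  V(1,1) = exp(-r*dt) * [p*2.436644 + (1-p)*0.000000] = 1.317052
  V(0,0) = exp(-r*dt) * [p*5.337537 + (1-p)*1.317052] = 3.480142


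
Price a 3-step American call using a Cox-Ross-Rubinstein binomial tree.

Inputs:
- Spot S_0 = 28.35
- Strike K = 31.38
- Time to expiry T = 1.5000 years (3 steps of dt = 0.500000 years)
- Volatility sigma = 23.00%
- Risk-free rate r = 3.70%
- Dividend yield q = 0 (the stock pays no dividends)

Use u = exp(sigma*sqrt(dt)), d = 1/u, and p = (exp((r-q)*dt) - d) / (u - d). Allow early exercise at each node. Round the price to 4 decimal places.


Answer: Price = V(0,0) = 2.6537

Derivation:
dt = T/N = 0.500000
u = exp(sigma*sqrt(dt)) = 1.176607; d = 1/u = 0.849902
p = (exp((r-q)*dt) - d) / (u - d) = 0.516584
Discount per step: exp(-r*dt) = 0.981670
Stock lattice S(k, i) with i counting down-moves:
  k=0: S(0,0) = 28.3500
  k=1: S(1,0) = 33.3568; S(1,1) = 24.0947
  k=2: S(2,0) = 39.2478; S(2,1) = 28.3500; S(2,2) = 20.4781
  k=3: S(3,0) = 46.1793; S(3,1) = 33.3568; S(3,2) = 24.0947; S(3,3) = 17.4044
Terminal payoffs V(N, i) = max(S_T - K, 0):
  V(3,0) = 14.799257; V(3,1) = 1.976798; V(3,2) = 0.000000; V(3,3) = 0.000000
Backward induction: V(k, i) = exp(-r*dt) * [p * V(k+1, i) + (1-p) * V(k+1, i+1)]; then take max(V_cont, immediate exercise) for American.
  V(2,0) = exp(-r*dt) * [p*14.799257 + (1-p)*1.976798] = 8.443023; exercise = 7.867830; V(2,0) = max -> 8.443023
  V(2,1) = exp(-r*dt) * [p*1.976798 + (1-p)*0.000000] = 1.002464; exercise = 0.000000; V(2,1) = max -> 1.002464
  V(2,2) = exp(-r*dt) * [p*0.000000 + (1-p)*0.000000] = 0.000000; exercise = 0.000000; V(2,2) = max -> 0.000000
  V(1,0) = exp(-r*dt) * [p*8.443023 + (1-p)*1.002464] = 4.757307; exercise = 1.976798; V(1,0) = max -> 4.757307
  V(1,1) = exp(-r*dt) * [p*1.002464 + (1-p)*0.000000] = 0.508364; exercise = 0.000000; V(1,1) = max -> 0.508364
  V(0,0) = exp(-r*dt) * [p*4.757307 + (1-p)*0.508364] = 2.653748; exercise = 0.000000; V(0,0) = max -> 2.653748
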